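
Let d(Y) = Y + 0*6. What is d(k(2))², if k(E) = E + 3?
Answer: 25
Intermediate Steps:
k(E) = 3 + E
d(Y) = Y (d(Y) = Y + 0 = Y)
d(k(2))² = (3 + 2)² = 5² = 25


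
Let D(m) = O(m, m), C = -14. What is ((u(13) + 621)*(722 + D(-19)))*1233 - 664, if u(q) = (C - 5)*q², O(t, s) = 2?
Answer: -2312072944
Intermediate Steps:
D(m) = 2
u(q) = -19*q² (u(q) = (-14 - 5)*q² = -19*q²)
((u(13) + 621)*(722 + D(-19)))*1233 - 664 = ((-19*13² + 621)*(722 + 2))*1233 - 664 = ((-19*169 + 621)*724)*1233 - 664 = ((-3211 + 621)*724)*1233 - 664 = -2590*724*1233 - 664 = -1875160*1233 - 664 = -2312072280 - 664 = -2312072944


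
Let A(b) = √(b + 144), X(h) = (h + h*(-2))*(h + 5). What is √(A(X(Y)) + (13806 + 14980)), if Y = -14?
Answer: √(28786 + 3*√2) ≈ 169.68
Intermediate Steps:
X(h) = -h*(5 + h) (X(h) = (h - 2*h)*(5 + h) = (-h)*(5 + h) = -h*(5 + h))
A(b) = √(144 + b)
√(A(X(Y)) + (13806 + 14980)) = √(√(144 - 1*(-14)*(5 - 14)) + (13806 + 14980)) = √(√(144 - 1*(-14)*(-9)) + 28786) = √(√(144 - 126) + 28786) = √(√18 + 28786) = √(3*√2 + 28786) = √(28786 + 3*√2)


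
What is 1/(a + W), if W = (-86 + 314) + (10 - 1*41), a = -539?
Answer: -1/342 ≈ -0.0029240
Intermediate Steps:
W = 197 (W = 228 + (10 - 41) = 228 - 31 = 197)
1/(a + W) = 1/(-539 + 197) = 1/(-342) = -1/342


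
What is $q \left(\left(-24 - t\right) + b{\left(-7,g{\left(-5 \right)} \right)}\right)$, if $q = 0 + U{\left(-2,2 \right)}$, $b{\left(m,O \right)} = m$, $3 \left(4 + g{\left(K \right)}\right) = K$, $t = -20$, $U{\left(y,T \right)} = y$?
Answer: $22$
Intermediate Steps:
$g{\left(K \right)} = -4 + \frac{K}{3}$
$q = -2$ ($q = 0 - 2 = -2$)
$q \left(\left(-24 - t\right) + b{\left(-7,g{\left(-5 \right)} \right)}\right) = - 2 \left(\left(-24 - -20\right) - 7\right) = - 2 \left(\left(-24 + 20\right) - 7\right) = - 2 \left(-4 - 7\right) = \left(-2\right) \left(-11\right) = 22$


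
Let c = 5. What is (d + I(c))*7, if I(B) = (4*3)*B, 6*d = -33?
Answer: 763/2 ≈ 381.50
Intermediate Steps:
d = -11/2 (d = (1/6)*(-33) = -11/2 ≈ -5.5000)
I(B) = 12*B
(d + I(c))*7 = (-11/2 + 12*5)*7 = (-11/2 + 60)*7 = (109/2)*7 = 763/2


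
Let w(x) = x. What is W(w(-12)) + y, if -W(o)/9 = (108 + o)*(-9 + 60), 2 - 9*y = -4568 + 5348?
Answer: -397354/9 ≈ -44150.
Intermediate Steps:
y = -778/9 (y = 2/9 - (-4568 + 5348)/9 = 2/9 - ⅑*780 = 2/9 - 260/3 = -778/9 ≈ -86.444)
W(o) = -49572 - 459*o (W(o) = -9*(108 + o)*(-9 + 60) = -9*(108 + o)*51 = -9*(5508 + 51*o) = -49572 - 459*o)
W(w(-12)) + y = (-49572 - 459*(-12)) - 778/9 = (-49572 + 5508) - 778/9 = -44064 - 778/9 = -397354/9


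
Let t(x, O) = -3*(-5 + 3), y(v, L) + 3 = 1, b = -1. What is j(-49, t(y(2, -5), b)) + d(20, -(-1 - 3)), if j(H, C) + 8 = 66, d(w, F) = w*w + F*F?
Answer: 474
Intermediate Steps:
y(v, L) = -2 (y(v, L) = -3 + 1 = -2)
d(w, F) = F² + w² (d(w, F) = w² + F² = F² + w²)
t(x, O) = 6 (t(x, O) = -3*(-2) = 6)
j(H, C) = 58 (j(H, C) = -8 + 66 = 58)
j(-49, t(y(2, -5), b)) + d(20, -(-1 - 3)) = 58 + ((-(-1 - 3))² + 20²) = 58 + ((-1*(-4))² + 400) = 58 + (4² + 400) = 58 + (16 + 400) = 58 + 416 = 474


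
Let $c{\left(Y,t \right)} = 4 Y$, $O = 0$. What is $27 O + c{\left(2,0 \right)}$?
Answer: $8$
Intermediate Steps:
$27 O + c{\left(2,0 \right)} = 27 \cdot 0 + 4 \cdot 2 = 0 + 8 = 8$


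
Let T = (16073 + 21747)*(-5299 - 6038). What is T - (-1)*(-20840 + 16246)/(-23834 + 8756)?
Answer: -3232461895963/7539 ≈ -4.2877e+8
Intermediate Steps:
T = -428765340 (T = 37820*(-11337) = -428765340)
T - (-1)*(-20840 + 16246)/(-23834 + 8756) = -428765340 - (-1)*(-20840 + 16246)/(-23834 + 8756) = -428765340 - (-1)*(-4594/(-15078)) = -428765340 - (-1)*(-4594*(-1/15078)) = -428765340 - (-1)*2297/7539 = -428765340 - 1*(-2297/7539) = -428765340 + 2297/7539 = -3232461895963/7539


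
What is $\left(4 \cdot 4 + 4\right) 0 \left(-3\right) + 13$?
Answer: $13$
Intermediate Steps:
$\left(4 \cdot 4 + 4\right) 0 \left(-3\right) + 13 = \left(16 + 4\right) 0 + 13 = 20 \cdot 0 + 13 = 0 + 13 = 13$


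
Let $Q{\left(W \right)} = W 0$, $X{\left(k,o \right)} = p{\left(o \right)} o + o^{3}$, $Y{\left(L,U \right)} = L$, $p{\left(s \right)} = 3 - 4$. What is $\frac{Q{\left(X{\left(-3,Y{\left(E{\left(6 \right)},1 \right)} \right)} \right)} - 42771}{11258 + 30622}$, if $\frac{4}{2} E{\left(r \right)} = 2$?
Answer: $- \frac{14257}{13960} \approx -1.0213$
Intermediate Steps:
$p{\left(s \right)} = -1$ ($p{\left(s \right)} = 3 - 4 = -1$)
$E{\left(r \right)} = 1$ ($E{\left(r \right)} = \frac{1}{2} \cdot 2 = 1$)
$X{\left(k,o \right)} = o^{3} - o$ ($X{\left(k,o \right)} = - o + o^{3} = o^{3} - o$)
$Q{\left(W \right)} = 0$
$\frac{Q{\left(X{\left(-3,Y{\left(E{\left(6 \right)},1 \right)} \right)} \right)} - 42771}{11258 + 30622} = \frac{0 - 42771}{11258 + 30622} = - \frac{42771}{41880} = \left(-42771\right) \frac{1}{41880} = - \frac{14257}{13960}$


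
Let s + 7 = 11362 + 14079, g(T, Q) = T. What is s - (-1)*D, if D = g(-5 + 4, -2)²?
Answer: 25435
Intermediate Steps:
s = 25434 (s = -7 + (11362 + 14079) = -7 + 25441 = 25434)
D = 1 (D = (-5 + 4)² = (-1)² = 1)
s - (-1)*D = 25434 - (-1) = 25434 - 1*(-1) = 25434 + 1 = 25435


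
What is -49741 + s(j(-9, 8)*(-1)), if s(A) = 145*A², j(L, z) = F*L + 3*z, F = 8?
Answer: 284339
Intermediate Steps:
j(L, z) = 3*z + 8*L (j(L, z) = 8*L + 3*z = 3*z + 8*L)
-49741 + s(j(-9, 8)*(-1)) = -49741 + 145*((3*8 + 8*(-9))*(-1))² = -49741 + 145*((24 - 72)*(-1))² = -49741 + 145*(-48*(-1))² = -49741 + 145*48² = -49741 + 145*2304 = -49741 + 334080 = 284339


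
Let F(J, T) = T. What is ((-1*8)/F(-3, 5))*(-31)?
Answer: 248/5 ≈ 49.600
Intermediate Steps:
((-1*8)/F(-3, 5))*(-31) = (-1*8/5)*(-31) = -8*1/5*(-31) = -8/5*(-31) = 248/5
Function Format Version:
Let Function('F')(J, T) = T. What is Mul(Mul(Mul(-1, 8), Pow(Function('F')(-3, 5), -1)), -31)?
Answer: Rational(248, 5) ≈ 49.600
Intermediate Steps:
Mul(Mul(Mul(-1, 8), Pow(Function('F')(-3, 5), -1)), -31) = Mul(Mul(Mul(-1, 8), Pow(5, -1)), -31) = Mul(Mul(-8, Rational(1, 5)), -31) = Mul(Rational(-8, 5), -31) = Rational(248, 5)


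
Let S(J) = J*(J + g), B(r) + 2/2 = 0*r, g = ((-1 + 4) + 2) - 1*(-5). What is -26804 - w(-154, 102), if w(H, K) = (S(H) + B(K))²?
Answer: -491757429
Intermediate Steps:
g = 10 (g = (3 + 2) + 5 = 5 + 5 = 10)
B(r) = -1 (B(r) = -1 + 0*r = -1 + 0 = -1)
S(J) = J*(10 + J) (S(J) = J*(J + 10) = J*(10 + J))
w(H, K) = (-1 + H*(10 + H))² (w(H, K) = (H*(10 + H) - 1)² = (-1 + H*(10 + H))²)
-26804 - w(-154, 102) = -26804 - (-1 - 154*(10 - 154))² = -26804 - (-1 - 154*(-144))² = -26804 - (-1 + 22176)² = -26804 - 1*22175² = -26804 - 1*491730625 = -26804 - 491730625 = -491757429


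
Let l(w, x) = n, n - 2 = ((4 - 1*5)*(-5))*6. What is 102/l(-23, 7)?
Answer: 51/16 ≈ 3.1875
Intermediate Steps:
n = 32 (n = 2 + ((4 - 1*5)*(-5))*6 = 2 + ((4 - 5)*(-5))*6 = 2 - 1*(-5)*6 = 2 + 5*6 = 2 + 30 = 32)
l(w, x) = 32
102/l(-23, 7) = 102/32 = 102*(1/32) = 51/16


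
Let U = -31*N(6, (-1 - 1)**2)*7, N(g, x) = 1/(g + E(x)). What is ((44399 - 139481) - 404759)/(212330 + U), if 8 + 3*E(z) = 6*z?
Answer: -16994594/7218569 ≈ -2.3543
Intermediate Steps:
E(z) = -8/3 + 2*z (E(z) = -8/3 + (6*z)/3 = -8/3 + 2*z)
N(g, x) = 1/(-8/3 + g + 2*x) (N(g, x) = 1/(g + (-8/3 + 2*x)) = 1/(-8/3 + g + 2*x))
U = -651/34 (U = -93/(-8 + 3*6 + 6*(-1 - 1)**2)*7 = -93/(-8 + 18 + 6*(-2)**2)*7 = -93/(-8 + 18 + 6*4)*7 = -93/(-8 + 18 + 24)*7 = -93/34*7 = -651/34 ≈ -19.147)
((44399 - 139481) - 404759)/(212330 + U) = ((44399 - 139481) - 404759)/(212330 - 651/34) = (-95082 - 404759)/(7218569/34) = -499841*34/7218569 = -16994594/7218569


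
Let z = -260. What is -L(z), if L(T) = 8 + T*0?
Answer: -8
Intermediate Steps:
L(T) = 8 (L(T) = 8 + 0 = 8)
-L(z) = -1*8 = -8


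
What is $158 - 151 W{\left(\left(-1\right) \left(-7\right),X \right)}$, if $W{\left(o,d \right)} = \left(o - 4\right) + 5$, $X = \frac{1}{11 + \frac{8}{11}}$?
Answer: $-1050$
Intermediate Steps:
$X = \frac{11}{129}$ ($X = \frac{1}{11 + 8 \cdot \frac{1}{11}} = \frac{1}{11 + \frac{8}{11}} = \frac{1}{\frac{129}{11}} = \frac{11}{129} \approx 0.085271$)
$W{\left(o,d \right)} = 1 + o$ ($W{\left(o,d \right)} = \left(-4 + o\right) + 5 = 1 + o$)
$158 - 151 W{\left(\left(-1\right) \left(-7\right),X \right)} = 158 - 151 \left(1 - -7\right) = 158 - 151 \left(1 + 7\right) = 158 - 1208 = -1050$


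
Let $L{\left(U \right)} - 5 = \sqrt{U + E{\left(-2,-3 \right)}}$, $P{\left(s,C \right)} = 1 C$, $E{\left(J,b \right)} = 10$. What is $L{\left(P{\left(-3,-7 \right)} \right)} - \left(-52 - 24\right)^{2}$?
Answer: $-5771 + \sqrt{3} \approx -5769.3$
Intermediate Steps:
$P{\left(s,C \right)} = C$
$L{\left(U \right)} = 5 + \sqrt{10 + U}$ ($L{\left(U \right)} = 5 + \sqrt{U + 10} = 5 + \sqrt{10 + U}$)
$L{\left(P{\left(-3,-7 \right)} \right)} - \left(-52 - 24\right)^{2} = \left(5 + \sqrt{10 - 7}\right) - \left(-52 - 24\right)^{2} = \left(5 + \sqrt{3}\right) - \left(-76\right)^{2} = \left(5 + \sqrt{3}\right) - 5776 = -5771 + \sqrt{3}$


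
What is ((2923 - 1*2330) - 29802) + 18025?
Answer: -11184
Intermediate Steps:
((2923 - 1*2330) - 29802) + 18025 = ((2923 - 2330) - 29802) + 18025 = (593 - 29802) + 18025 = -29209 + 18025 = -11184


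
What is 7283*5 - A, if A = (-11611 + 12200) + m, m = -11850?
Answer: 47676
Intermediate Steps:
A = -11261 (A = (-11611 + 12200) - 11850 = 589 - 11850 = -11261)
7283*5 - A = 7283*5 - 1*(-11261) = 36415 + 11261 = 47676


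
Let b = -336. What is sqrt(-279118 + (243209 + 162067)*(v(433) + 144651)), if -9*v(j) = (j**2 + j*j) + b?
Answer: sqrt(375776284830)/3 ≈ 2.0434e+5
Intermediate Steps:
v(j) = 112/3 - 2*j**2/9 (v(j) = -((j**2 + j*j) - 336)/9 = -((j**2 + j**2) - 336)/9 = -(2*j**2 - 336)/9 = -(-336 + 2*j**2)/9 = 112/3 - 2*j**2/9)
sqrt(-279118 + (243209 + 162067)*(v(433) + 144651)) = sqrt(-279118 + (243209 + 162067)*((112/3 - 2/9*433**2) + 144651)) = sqrt(-279118 + 405276*((112/3 - 2/9*187489) + 144651)) = sqrt(-279118 + 405276*((112/3 - 374978/9) + 144651)) = sqrt(-279118 + 405276*(-374642/9 + 144651)) = sqrt(-279118 + 405276*(927217/9)) = sqrt(-279118 + 125259598964/3) = sqrt(125258761610/3) = sqrt(375776284830)/3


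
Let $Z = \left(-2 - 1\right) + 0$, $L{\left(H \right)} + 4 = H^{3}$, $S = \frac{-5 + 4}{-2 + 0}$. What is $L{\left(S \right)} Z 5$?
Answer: $\frac{465}{8} \approx 58.125$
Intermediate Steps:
$S = \frac{1}{2}$ ($S = - \frac{1}{-2} = \left(-1\right) \left(- \frac{1}{2}\right) = \frac{1}{2} \approx 0.5$)
$L{\left(H \right)} = -4 + H^{3}$
$Z = -3$ ($Z = -3 + 0 = -3$)
$L{\left(S \right)} Z 5 = \left(-4 + \left(\frac{1}{2}\right)^{3}\right) \left(-3\right) 5 = \left(-4 + \frac{1}{8}\right) \left(-3\right) 5 = \left(- \frac{31}{8}\right) \left(-3\right) 5 = \frac{93}{8} \cdot 5 = \frac{465}{8}$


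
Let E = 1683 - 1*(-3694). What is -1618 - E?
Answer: -6995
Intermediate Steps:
E = 5377 (E = 1683 + 3694 = 5377)
-1618 - E = -1618 - 1*5377 = -1618 - 5377 = -6995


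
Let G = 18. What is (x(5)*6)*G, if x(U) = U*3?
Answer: 1620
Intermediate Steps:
x(U) = 3*U
(x(5)*6)*G = ((3*5)*6)*18 = (15*6)*18 = 90*18 = 1620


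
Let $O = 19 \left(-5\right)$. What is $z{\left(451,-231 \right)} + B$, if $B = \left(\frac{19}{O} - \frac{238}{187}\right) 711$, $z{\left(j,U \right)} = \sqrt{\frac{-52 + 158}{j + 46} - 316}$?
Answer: $- \frac{57591}{55} + \frac{i \sqrt{78002162}}{497} \approx -1047.1 + 17.77 i$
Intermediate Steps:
$z{\left(j,U \right)} = \sqrt{-316 + \frac{106}{46 + j}}$ ($z{\left(j,U \right)} = \sqrt{\frac{106}{46 + j} - 316} = \sqrt{-316 + \frac{106}{46 + j}}$)
$O = -95$
$B = - \frac{57591}{55}$ ($B = \left(\frac{19}{-95} - \frac{238}{187}\right) 711 = \left(19 \left(- \frac{1}{95}\right) - \frac{14}{11}\right) 711 = \left(- \frac{1}{5} - \frac{14}{11}\right) 711 = \left(- \frac{81}{55}\right) 711 = - \frac{57591}{55} \approx -1047.1$)
$z{\left(451,-231 \right)} + B = \sqrt{-316 + \frac{106}{46 + 451}} - \frac{57591}{55} = \sqrt{-316 + \frac{106}{497}} - \frac{57591}{55} = \sqrt{- \frac{156946}{497}} - \frac{57591}{55} = \frac{i \sqrt{78002162}}{497} - \frac{57591}{55} = - \frac{57591}{55} + \frac{i \sqrt{78002162}}{497}$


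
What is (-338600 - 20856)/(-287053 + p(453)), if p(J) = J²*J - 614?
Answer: -179728/46336005 ≈ -0.0038788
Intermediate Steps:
p(J) = -614 + J³ (p(J) = J³ - 614 = -614 + J³)
(-338600 - 20856)/(-287053 + p(453)) = (-338600 - 20856)/(-287053 + (-614 + 453³)) = -359456/(-287053 + (-614 + 92959677)) = -359456/(-287053 + 92959063) = -359456/92672010 = -359456*1/92672010 = -179728/46336005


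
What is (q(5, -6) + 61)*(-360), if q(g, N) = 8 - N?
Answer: -27000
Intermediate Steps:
(q(5, -6) + 61)*(-360) = ((8 - 1*(-6)) + 61)*(-360) = ((8 + 6) + 61)*(-360) = (14 + 61)*(-360) = 75*(-360) = -27000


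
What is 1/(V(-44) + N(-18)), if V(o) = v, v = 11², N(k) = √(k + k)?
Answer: 121/14677 - 6*I/14677 ≈ 0.0082442 - 0.0004088*I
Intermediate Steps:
N(k) = √2*√k (N(k) = √(2*k) = √2*√k)
v = 121
V(o) = 121
1/(V(-44) + N(-18)) = 1/(121 + √2*√(-18)) = 1/(121 + √2*(3*I*√2)) = 1/(121 + 6*I) = (121 - 6*I)/14677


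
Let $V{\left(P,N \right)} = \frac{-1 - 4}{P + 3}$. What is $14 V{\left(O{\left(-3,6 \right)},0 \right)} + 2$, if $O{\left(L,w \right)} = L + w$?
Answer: $- \frac{29}{3} \approx -9.6667$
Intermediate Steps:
$V{\left(P,N \right)} = - \frac{5}{3 + P}$
$14 V{\left(O{\left(-3,6 \right)},0 \right)} + 2 = 14 \left(- \frac{5}{3 + \left(-3 + 6\right)}\right) + 2 = 14 \left(- \frac{5}{3 + 3}\right) + 2 = 14 \left(- \frac{5}{6}\right) + 2 = - \frac{35}{3} + 2 = - \frac{29}{3}$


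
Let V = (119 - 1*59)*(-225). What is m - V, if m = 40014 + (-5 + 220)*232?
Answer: 103394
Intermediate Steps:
V = -13500 (V = (119 - 59)*(-225) = 60*(-225) = -13500)
m = 89894 (m = 40014 + 215*232 = 40014 + 49880 = 89894)
m - V = 89894 - 1*(-13500) = 89894 + 13500 = 103394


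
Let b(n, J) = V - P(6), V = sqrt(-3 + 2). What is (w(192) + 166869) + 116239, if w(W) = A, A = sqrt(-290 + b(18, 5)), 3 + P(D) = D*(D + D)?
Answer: 283108 + sqrt(-359 + I) ≈ 2.8311e+5 + 18.947*I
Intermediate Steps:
P(D) = -3 + 2*D**2 (P(D) = -3 + D*(D + D) = -3 + D*(2*D) = -3 + 2*D**2)
V = I (V = sqrt(-1) = I ≈ 1.0*I)
b(n, J) = -69 + I (b(n, J) = I - (-3 + 2*6**2) = I - (-3 + 2*36) = I - (-3 + 72) = I - 1*69 = I - 69 = -69 + I)
A = sqrt(-359 + I) (A = sqrt(-290 + (-69 + I)) = sqrt(-359 + I) ≈ 0.0264 + 18.947*I)
w(W) = sqrt(-359 + I)
(w(192) + 166869) + 116239 = (sqrt(-359 + I) + 166869) + 116239 = (166869 + sqrt(-359 + I)) + 116239 = 283108 + sqrt(-359 + I)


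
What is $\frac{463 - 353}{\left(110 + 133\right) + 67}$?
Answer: $\frac{11}{31} \approx 0.35484$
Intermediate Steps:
$\frac{463 - 353}{\left(110 + 133\right) + 67} = \frac{110}{243 + 67} = \frac{110}{310} = 110 \cdot \frac{1}{310} = \frac{11}{31}$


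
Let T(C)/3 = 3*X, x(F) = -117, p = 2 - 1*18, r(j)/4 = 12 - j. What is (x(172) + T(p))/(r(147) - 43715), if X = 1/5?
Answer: 576/221275 ≈ 0.0026031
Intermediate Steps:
r(j) = 48 - 4*j (r(j) = 4*(12 - j) = 48 - 4*j)
p = -16 (p = 2 - 18 = -16)
X = ⅕ ≈ 0.20000
T(C) = 9/5 (T(C) = 3*(3*(⅕)) = 3*(⅗) = 9/5)
(x(172) + T(p))/(r(147) - 43715) = (-117 + 9/5)/((48 - 4*147) - 43715) = -576/(5*((48 - 588) - 43715)) = -576/(5*(-540 - 43715)) = -576/5/(-44255) = -576/5*(-1/44255) = 576/221275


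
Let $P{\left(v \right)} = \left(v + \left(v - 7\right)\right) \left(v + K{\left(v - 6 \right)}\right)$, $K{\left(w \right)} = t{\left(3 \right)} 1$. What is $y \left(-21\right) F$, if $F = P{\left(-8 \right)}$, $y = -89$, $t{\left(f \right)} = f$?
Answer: $214935$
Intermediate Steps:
$K{\left(w \right)} = 3$ ($K{\left(w \right)} = 3 \cdot 1 = 3$)
$P{\left(v \right)} = \left(-7 + 2 v\right) \left(3 + v\right)$ ($P{\left(v \right)} = \left(v + \left(v - 7\right)\right) \left(v + 3\right) = \left(v + \left(-7 + v\right)\right) \left(3 + v\right) = \left(-7 + 2 v\right) \left(3 + v\right)$)
$F = 115$ ($F = -21 - -8 + 2 \left(-8\right)^{2} = -21 + 8 + 2 \cdot 64 = -21 + 8 + 128 = 115$)
$y \left(-21\right) F = \left(-89\right) \left(-21\right) 115 = 1869 \cdot 115 = 214935$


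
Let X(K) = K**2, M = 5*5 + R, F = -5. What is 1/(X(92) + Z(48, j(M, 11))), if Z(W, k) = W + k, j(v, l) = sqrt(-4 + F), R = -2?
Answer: 8512/72454153 - 3*I/72454153 ≈ 0.00011748 - 4.1405e-8*I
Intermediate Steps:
M = 23 (M = 5*5 - 2 = 25 - 2 = 23)
j(v, l) = 3*I (j(v, l) = sqrt(-4 - 5) = sqrt(-9) = 3*I)
1/(X(92) + Z(48, j(M, 11))) = 1/(92**2 + (48 + 3*I)) = 1/(8464 + (48 + 3*I)) = 1/(8512 + 3*I) = (8512 - 3*I)/72454153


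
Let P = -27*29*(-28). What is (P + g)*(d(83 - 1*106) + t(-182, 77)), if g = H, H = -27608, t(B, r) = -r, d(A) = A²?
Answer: -2569168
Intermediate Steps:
P = 21924 (P = -783*(-28) = 21924)
g = -27608
(P + g)*(d(83 - 1*106) + t(-182, 77)) = (21924 - 27608)*((83 - 1*106)² - 1*77) = -5684*((83 - 106)² - 77) = -5684*((-23)² - 77) = -5684*(529 - 77) = -5684*452 = -2569168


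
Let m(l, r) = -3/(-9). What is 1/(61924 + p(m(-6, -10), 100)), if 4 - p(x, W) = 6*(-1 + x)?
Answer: 1/61932 ≈ 1.6147e-5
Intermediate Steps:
m(l, r) = ⅓ (m(l, r) = -3*(-⅑) = ⅓)
p(x, W) = 10 - 6*x (p(x, W) = 4 - 6*(-1 + x) = 4 - (-6 + 6*x) = 4 + (6 - 6*x) = 10 - 6*x)
1/(61924 + p(m(-6, -10), 100)) = 1/(61924 + (10 - 6*⅓)) = 1/(61924 + (10 - 2)) = 1/(61924 + 8) = 1/61932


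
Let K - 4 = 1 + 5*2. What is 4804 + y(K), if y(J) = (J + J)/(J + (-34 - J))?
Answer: 81653/17 ≈ 4803.1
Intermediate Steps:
K = 15 (K = 4 + (1 + 5*2) = 4 + (1 + 10) = 4 + 11 = 15)
y(J) = -J/17 (y(J) = (2*J)/(-34) = (2*J)*(-1/34) = -J/17)
4804 + y(K) = 4804 - 1/17*15 = 4804 - 15/17 = 81653/17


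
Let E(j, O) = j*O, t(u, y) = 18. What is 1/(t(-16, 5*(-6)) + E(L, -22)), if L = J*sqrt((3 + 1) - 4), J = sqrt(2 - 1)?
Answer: 1/18 ≈ 0.055556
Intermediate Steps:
J = 1 (J = sqrt(1) = 1)
L = 0 (L = 1*sqrt((3 + 1) - 4) = 1*sqrt(4 - 4) = 1*sqrt(0) = 1*0 = 0)
E(j, O) = O*j
1/(t(-16, 5*(-6)) + E(L, -22)) = 1/(18 - 22*0) = 1/(18 + 0) = 1/18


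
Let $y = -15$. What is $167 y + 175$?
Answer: $-2330$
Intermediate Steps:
$167 y + 175 = 167 \left(-15\right) + 175 = -2505 + 175 = -2330$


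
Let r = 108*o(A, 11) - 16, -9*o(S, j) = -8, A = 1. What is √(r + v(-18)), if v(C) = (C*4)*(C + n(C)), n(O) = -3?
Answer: 2*√398 ≈ 39.900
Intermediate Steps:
o(S, j) = 8/9 (o(S, j) = -⅑*(-8) = 8/9)
v(C) = 4*C*(-3 + C) (v(C) = (C*4)*(C - 3) = (4*C)*(-3 + C) = 4*C*(-3 + C))
r = 80 (r = 108*(8/9) - 16 = 96 - 16 = 80)
√(r + v(-18)) = √(80 + 4*(-18)*(-3 - 18)) = √(80 + 4*(-18)*(-21)) = √(80 + 1512) = √1592 = 2*√398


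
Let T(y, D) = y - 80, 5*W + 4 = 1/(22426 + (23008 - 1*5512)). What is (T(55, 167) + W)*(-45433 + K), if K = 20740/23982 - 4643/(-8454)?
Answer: 7905989003720092051/6744949251180 ≈ 1.1721e+6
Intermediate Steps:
K = 47780731/33790638 (K = 20740*(1/23982) - 4643*(-1/8454) = 10370/11991 + 4643/8454 = 47780731/33790638 ≈ 1.4140)
W = -159687/199610 (W = -⅘ + 1/(5*(22426 + (23008 - 1*5512))) = -⅘ + 1/(5*(22426 + (23008 - 5512))) = -⅘ + 1/(5*(22426 + 17496)) = -⅘ + (⅕)/39922 = -⅘ + (⅕)*(1/39922) = -⅘ + 1/199610 = -159687/199610 ≈ -0.80000)
T(y, D) = -80 + y
(T(55, 167) + W)*(-45433 + K) = ((-80 + 55) - 159687/199610)*(-45433 + 47780731/33790638) = (-25 - 159687/199610)*(-1535162275523/33790638) = -5149937/199610*(-1535162275523/33790638) = 7905989003720092051/6744949251180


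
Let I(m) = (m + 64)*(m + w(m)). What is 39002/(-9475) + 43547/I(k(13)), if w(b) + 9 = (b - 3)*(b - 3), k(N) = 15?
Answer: -396527/898230 ≈ -0.44145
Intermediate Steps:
w(b) = -9 + (-3 + b)² (w(b) = -9 + (b - 3)*(b - 3) = -9 + (-3 + b)*(-3 + b) = -9 + (-3 + b)²)
I(m) = (64 + m)*(m + m*(-6 + m)) (I(m) = (m + 64)*(m + m*(-6 + m)) = (64 + m)*(m + m*(-6 + m)))
39002/(-9475) + 43547/I(k(13)) = 39002/(-9475) + 43547/((15*(-320 + 15² + 59*15))) = 39002*(-1/9475) + 43547/((15*(-320 + 225 + 885))) = -39002/9475 + 43547/((15*790)) = -39002/9475 + 43547/11850 = -396527/898230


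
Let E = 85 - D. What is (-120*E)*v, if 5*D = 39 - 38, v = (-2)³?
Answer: 81408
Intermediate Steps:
v = -8
D = ⅕ (D = (39 - 38)/5 = (⅕)*1 = ⅕ ≈ 0.20000)
E = 424/5 (E = 85 - 1*⅕ = 85 - ⅕ = 424/5 ≈ 84.800)
(-120*E)*v = -120*424/5*(-8) = -10176*(-8) = 81408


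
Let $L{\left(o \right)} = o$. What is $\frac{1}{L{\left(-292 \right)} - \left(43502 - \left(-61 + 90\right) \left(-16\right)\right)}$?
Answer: $- \frac{1}{44258} \approx -2.2595 \cdot 10^{-5}$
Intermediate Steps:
$\frac{1}{L{\left(-292 \right)} - \left(43502 - \left(-61 + 90\right) \left(-16\right)\right)} = \frac{1}{-292 - \left(43502 - \left(-61 + 90\right) \left(-16\right)\right)} = \frac{1}{-292 + \left(29 \left(-16\right) - 43502\right)} = \frac{1}{-292 - 43966} = \frac{1}{-44258} = - \frac{1}{44258}$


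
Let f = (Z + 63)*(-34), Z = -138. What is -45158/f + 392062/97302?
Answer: -282850468/20676675 ≈ -13.680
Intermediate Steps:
f = 2550 (f = (-138 + 63)*(-34) = -75*(-34) = 2550)
-45158/f + 392062/97302 = -45158/2550 + 392062/97302 = -45158*1/2550 + 392062*(1/97302) = -22579/1275 + 196031/48651 = -282850468/20676675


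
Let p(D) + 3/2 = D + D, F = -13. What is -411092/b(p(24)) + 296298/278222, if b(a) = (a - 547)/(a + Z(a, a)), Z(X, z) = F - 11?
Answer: 33423144957/1808443 ≈ 18482.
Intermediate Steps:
p(D) = -3/2 + 2*D (p(D) = -3/2 + (D + D) = -3/2 + 2*D)
Z(X, z) = -24 (Z(X, z) = -13 - 11 = -24)
b(a) = (-547 + a)/(-24 + a) (b(a) = (a - 547)/(a - 24) = (-547 + a)/(-24 + a))
-411092/b(p(24)) + 296298/278222 = -411092*(-24 + (-3/2 + 2*24))/(-547 + (-3/2 + 2*24)) + 296298/278222 = -411092*(-24 + (-3/2 + 48))/(-547 + (-3/2 + 48)) + 296298*(1/278222) = -411092*(-24 + 93/2)/(-547 + 93/2) + 148149/139111 = -411092/(-1001/2/(45/2)) + 148149/139111 = -411092/((2/45)*(-1001/2)) + 148149/139111 = -411092/(-1001/45) + 148149/139111 = -411092*(-45/1001) + 148149/139111 = 1681740/91 + 148149/139111 = 33423144957/1808443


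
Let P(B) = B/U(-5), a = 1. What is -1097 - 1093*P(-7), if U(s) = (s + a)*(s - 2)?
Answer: -3295/4 ≈ -823.75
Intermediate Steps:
U(s) = (1 + s)*(-2 + s) (U(s) = (s + 1)*(s - 2) = (1 + s)*(-2 + s))
P(B) = B/28 (P(B) = B/(-2 + (-5)² - 1*(-5)) = B/(-2 + 25 + 5) = B/28)
-1097 - 1093*P(-7) = -1097 - 1093*(-7)/28 = -1097 - 1093*(-¼) = -1097 + 1093/4 = -3295/4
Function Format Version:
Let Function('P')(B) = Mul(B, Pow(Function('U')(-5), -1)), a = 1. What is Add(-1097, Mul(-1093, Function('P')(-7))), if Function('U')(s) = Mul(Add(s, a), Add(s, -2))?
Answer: Rational(-3295, 4) ≈ -823.75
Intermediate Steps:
Function('U')(s) = Mul(Add(1, s), Add(-2, s)) (Function('U')(s) = Mul(Add(s, 1), Add(s, -2)) = Mul(Add(1, s), Add(-2, s)))
Function('P')(B) = Mul(Rational(1, 28), B) (Function('P')(B) = Mul(B, Pow(Add(-2, Pow(-5, 2), Mul(-1, -5)), -1)) = Mul(B, Pow(Add(-2, 25, 5), -1)) = Mul(B, Pow(28, -1)) = Mul(B, Rational(1, 28)) = Mul(Rational(1, 28), B))
Add(-1097, Mul(-1093, Function('P')(-7))) = Add(-1097, Mul(-1093, Mul(Rational(1, 28), -7))) = Add(-1097, Mul(-1093, Rational(-1, 4))) = Add(-1097, Rational(1093, 4)) = Rational(-3295, 4)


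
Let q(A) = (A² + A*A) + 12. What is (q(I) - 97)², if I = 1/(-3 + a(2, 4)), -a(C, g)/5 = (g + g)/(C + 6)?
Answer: 7392961/1024 ≈ 7219.7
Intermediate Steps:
a(C, g) = -10*g/(6 + C) (a(C, g) = -5*(g + g)/(C + 6) = -5*2*g/(6 + C) = -10*g/(6 + C))
I = -⅛ (I = 1/(-3 - 10*4/(6 + 2)) = 1/(-3 - 10*4/8) = 1/(-3 - 10*4*⅛) = 1/(-3 - 5) = 1/(-8) = -⅛ ≈ -0.12500)
q(A) = 12 + 2*A² (q(A) = (A² + A²) + 12 = 2*A² + 12 = 12 + 2*A²)
(q(I) - 97)² = ((12 + 2*(-⅛)²) - 97)² = ((12 + 2*(1/64)) - 97)² = ((12 + 1/32) - 97)² = (385/32 - 97)² = (-2719/32)² = 7392961/1024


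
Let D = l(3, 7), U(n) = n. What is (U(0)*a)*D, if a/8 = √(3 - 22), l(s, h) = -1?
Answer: 0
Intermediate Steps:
D = -1
a = 8*I*√19 (a = 8*√(3 - 22) = 8*√(-19) = 8*(I*√19) = 8*I*√19 ≈ 34.871*I)
(U(0)*a)*D = (0*(8*I*√19))*(-1) = 0*(-1) = 0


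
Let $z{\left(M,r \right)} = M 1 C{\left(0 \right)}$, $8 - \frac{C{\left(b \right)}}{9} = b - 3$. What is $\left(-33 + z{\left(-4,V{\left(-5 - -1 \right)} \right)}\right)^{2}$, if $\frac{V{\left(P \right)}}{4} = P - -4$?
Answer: $184041$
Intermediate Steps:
$C{\left(b \right)} = 99 - 9 b$ ($C{\left(b \right)} = 72 - 9 \left(b - 3\right) = 72 - 9 \left(-3 + b\right) = 72 - \left(-27 + 9 b\right) = 99 - 9 b$)
$V{\left(P \right)} = 16 + 4 P$ ($V{\left(P \right)} = 4 \left(P - -4\right) = 4 \left(P + 4\right) = 4 \left(4 + P\right) = 16 + 4 P$)
$z{\left(M,r \right)} = 99 M$ ($z{\left(M,r \right)} = M 1 \left(99 - 0\right) = M \left(99 + 0\right) = M 99 = 99 M$)
$\left(-33 + z{\left(-4,V{\left(-5 - -1 \right)} \right)}\right)^{2} = \left(-33 + 99 \left(-4\right)\right)^{2} = \left(-33 - 396\right)^{2} = \left(-429\right)^{2} = 184041$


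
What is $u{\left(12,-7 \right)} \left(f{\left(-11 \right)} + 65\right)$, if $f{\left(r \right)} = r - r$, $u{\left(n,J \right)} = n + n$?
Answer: $1560$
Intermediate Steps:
$u{\left(n,J \right)} = 2 n$
$f{\left(r \right)} = 0$
$u{\left(12,-7 \right)} \left(f{\left(-11 \right)} + 65\right) = 2 \cdot 12 \left(0 + 65\right) = 24 \cdot 65 = 1560$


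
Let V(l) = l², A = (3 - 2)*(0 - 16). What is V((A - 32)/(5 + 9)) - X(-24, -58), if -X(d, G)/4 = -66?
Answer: -12360/49 ≈ -252.24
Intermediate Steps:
A = -16 (A = 1*(-16) = -16)
X(d, G) = 264 (X(d, G) = -4*(-66) = 264)
V((A - 32)/(5 + 9)) - X(-24, -58) = ((-16 - 32)/(5 + 9))² - 1*264 = (-48/14)² - 264 = (-48*1/14)² - 264 = (-24/7)² - 264 = 576/49 - 264 = -12360/49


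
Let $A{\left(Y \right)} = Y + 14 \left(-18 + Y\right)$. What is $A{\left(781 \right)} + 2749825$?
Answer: $2761288$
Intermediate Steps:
$A{\left(Y \right)} = -252 + 15 Y$ ($A{\left(Y \right)} = Y + \left(-252 + 14 Y\right) = -252 + 15 Y$)
$A{\left(781 \right)} + 2749825 = \left(-252 + 15 \cdot 781\right) + 2749825 = \left(-252 + 11715\right) + 2749825 = 11463 + 2749825 = 2761288$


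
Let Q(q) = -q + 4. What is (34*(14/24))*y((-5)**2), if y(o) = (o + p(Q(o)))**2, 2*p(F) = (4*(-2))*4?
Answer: 3213/2 ≈ 1606.5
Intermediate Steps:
Q(q) = 4 - q
p(F) = -16 (p(F) = ((4*(-2))*4)/2 = (-8*4)/2 = (1/2)*(-32) = -16)
y(o) = (-16 + o)**2 (y(o) = (o - 16)**2 = (-16 + o)**2)
(34*(14/24))*y((-5)**2) = (34*(14/24))*(-16 + (-5)**2)**2 = (34*(14*(1/24)))*(-16 + 25)**2 = (34*(7/12))*9**2 = (119/6)*81 = 3213/2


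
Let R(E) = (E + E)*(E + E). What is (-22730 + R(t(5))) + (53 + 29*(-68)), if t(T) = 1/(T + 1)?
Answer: -221840/9 ≈ -24649.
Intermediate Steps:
t(T) = 1/(1 + T)
R(E) = 4*E² (R(E) = (2*E)*(2*E) = 4*E²)
(-22730 + R(t(5))) + (53 + 29*(-68)) = (-22730 + 4*(1/(1 + 5))²) + (53 + 29*(-68)) = (-22730 + 4*(1/6)²) + (53 - 1972) = (-22730 + 4*(⅙)²) - 1919 = (-22730 + 4*(1/36)) - 1919 = (-22730 + ⅑) - 1919 = -204569/9 - 1919 = -221840/9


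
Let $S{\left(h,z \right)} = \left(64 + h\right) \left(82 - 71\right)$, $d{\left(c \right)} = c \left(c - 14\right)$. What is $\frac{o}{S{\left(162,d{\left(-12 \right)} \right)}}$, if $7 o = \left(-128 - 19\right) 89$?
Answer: $- \frac{1869}{2486} \approx -0.75181$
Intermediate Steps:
$d{\left(c \right)} = c \left(-14 + c\right)$
$S{\left(h,z \right)} = 704 + 11 h$ ($S{\left(h,z \right)} = \left(64 + h\right) 11 = 704 + 11 h$)
$o = -1869$ ($o = \frac{\left(-128 - 19\right) 89}{7} = \frac{\left(-147\right) 89}{7} = \frac{1}{7} \left(-13083\right) = -1869$)
$\frac{o}{S{\left(162,d{\left(-12 \right)} \right)}} = - \frac{1869}{704 + 11 \cdot 162} = - \frac{1869}{704 + 1782} = - \frac{1869}{2486}$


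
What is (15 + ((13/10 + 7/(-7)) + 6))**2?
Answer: 45369/100 ≈ 453.69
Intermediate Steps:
(15 + ((13/10 + 7/(-7)) + 6))**2 = (15 + ((13*(1/10) + 7*(-1/7)) + 6))**2 = (15 + ((13/10 - 1) + 6))**2 = (15 + (3/10 + 6))**2 = (15 + 63/10)**2 = (213/10)**2 = 45369/100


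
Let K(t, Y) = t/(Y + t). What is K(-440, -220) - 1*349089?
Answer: -1047265/3 ≈ -3.4909e+5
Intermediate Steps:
K(-440, -220) - 1*349089 = -440/(-220 - 440) - 1*349089 = -440/(-660) - 349089 = -440*(-1/660) - 349089 = 2/3 - 349089 = -1047265/3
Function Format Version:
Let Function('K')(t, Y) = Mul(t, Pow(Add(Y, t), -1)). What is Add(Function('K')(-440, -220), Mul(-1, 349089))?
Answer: Rational(-1047265, 3) ≈ -3.4909e+5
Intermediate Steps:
Add(Function('K')(-440, -220), Mul(-1, 349089)) = Add(Mul(-440, Pow(Add(-220, -440), -1)), Mul(-1, 349089)) = Add(Mul(-440, Pow(-660, -1)), -349089) = Add(Mul(-440, Rational(-1, 660)), -349089) = Add(Rational(2, 3), -349089) = Rational(-1047265, 3)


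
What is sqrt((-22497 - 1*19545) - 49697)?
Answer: I*sqrt(91739) ≈ 302.88*I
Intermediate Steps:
sqrt((-22497 - 1*19545) - 49697) = sqrt((-22497 - 19545) - 49697) = sqrt(-42042 - 49697) = sqrt(-91739) = I*sqrt(91739)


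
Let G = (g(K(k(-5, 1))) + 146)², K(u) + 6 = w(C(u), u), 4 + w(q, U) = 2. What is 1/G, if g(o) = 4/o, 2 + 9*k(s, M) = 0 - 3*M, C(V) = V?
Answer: 4/84681 ≈ 4.7236e-5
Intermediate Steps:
k(s, M) = -2/9 - M/3 (k(s, M) = -2/9 + (0 - 3*M)/9 = -2/9 + (-3*M)/9 = -2/9 - M/3)
w(q, U) = -2 (w(q, U) = -4 + 2 = -2)
K(u) = -8 (K(u) = -6 - 2 = -8)
G = 84681/4 (G = (4/(-8) + 146)² = (4*(-⅛) + 146)² = (-½ + 146)² = (291/2)² = 84681/4 ≈ 21170.)
1/G = 1/(84681/4) = 4/84681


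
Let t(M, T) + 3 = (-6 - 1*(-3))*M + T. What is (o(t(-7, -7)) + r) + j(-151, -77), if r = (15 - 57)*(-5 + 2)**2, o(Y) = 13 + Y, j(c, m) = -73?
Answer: -427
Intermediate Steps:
t(M, T) = -3 + T - 3*M (t(M, T) = -3 + ((-6 - 1*(-3))*M + T) = -3 + ((-6 + 3)*M + T) = -3 + (-3*M + T) = -3 + (T - 3*M) = -3 + T - 3*M)
r = -378 (r = -42*(-3)**2 = -42*9 = -378)
(o(t(-7, -7)) + r) + j(-151, -77) = ((13 + (-3 - 7 - 3*(-7))) - 378) - 73 = ((13 + (-3 - 7 + 21)) - 378) - 73 = ((13 + 11) - 378) - 73 = (24 - 378) - 73 = -354 - 73 = -427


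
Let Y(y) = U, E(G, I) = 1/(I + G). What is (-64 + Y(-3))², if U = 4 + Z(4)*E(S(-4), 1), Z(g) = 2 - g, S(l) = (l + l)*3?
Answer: 1898884/529 ≈ 3589.6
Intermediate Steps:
S(l) = 6*l (S(l) = (2*l)*3 = 6*l)
E(G, I) = 1/(G + I)
U = 94/23 (U = 4 + (2 - 1*4)/(6*(-4) + 1) = 4 + (2 - 4)/(-24 + 1) = 4 - 2/(-23) = 4 - 2*(-1/23) = 4 + 2/23 = 94/23 ≈ 4.0870)
Y(y) = 94/23
(-64 + Y(-3))² = (-64 + 94/23)² = (-1378/23)² = 1898884/529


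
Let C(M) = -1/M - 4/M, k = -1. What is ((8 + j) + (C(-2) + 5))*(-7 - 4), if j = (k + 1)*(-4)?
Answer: -341/2 ≈ -170.50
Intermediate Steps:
C(M) = -5/M
j = 0 (j = (-1 + 1)*(-4) = 0*(-4) = 0)
((8 + j) + (C(-2) + 5))*(-7 - 4) = ((8 + 0) + (-5/(-2) + 5))*(-7 - 4) = (8 + (-5*(-1/2) + 5))*(-11) = (8 + (5/2 + 5))*(-11) = (8 + 15/2)*(-11) = (31/2)*(-11) = -341/2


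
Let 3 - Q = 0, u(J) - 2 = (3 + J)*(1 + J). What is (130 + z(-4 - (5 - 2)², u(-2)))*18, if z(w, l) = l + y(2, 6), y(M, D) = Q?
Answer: 2412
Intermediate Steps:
u(J) = 2 + (1 + J)*(3 + J) (u(J) = 2 + (3 + J)*(1 + J) = 2 + (1 + J)*(3 + J))
Q = 3 (Q = 3 - 1*0 = 3 + 0 = 3)
y(M, D) = 3
z(w, l) = 3 + l (z(w, l) = l + 3 = 3 + l)
(130 + z(-4 - (5 - 2)², u(-2)))*18 = (130 + (3 + (5 + (-2)² + 4*(-2))))*18 = (130 + (3 + (5 + 4 - 8)))*18 = (130 + (3 + 1))*18 = (130 + 4)*18 = 134*18 = 2412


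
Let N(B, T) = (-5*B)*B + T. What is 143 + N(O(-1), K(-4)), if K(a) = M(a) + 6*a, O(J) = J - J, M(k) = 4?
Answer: 123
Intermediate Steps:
O(J) = 0
K(a) = 4 + 6*a
N(B, T) = T - 5*B**2 (N(B, T) = -5*B**2 + T = T - 5*B**2)
143 + N(O(-1), K(-4)) = 143 + ((4 + 6*(-4)) - 5*0**2) = 143 + ((4 - 24) - 5*0) = 143 + (-20 + 0) = 143 - 20 = 123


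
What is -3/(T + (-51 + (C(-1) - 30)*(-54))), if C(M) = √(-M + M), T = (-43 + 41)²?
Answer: -3/1573 ≈ -0.0019072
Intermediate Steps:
T = 4 (T = (-2)² = 4)
C(M) = 0 (C(M) = √0 = 0)
-3/(T + (-51 + (C(-1) - 30)*(-54))) = -3/(4 + (-51 + (0 - 30)*(-54))) = -3/(4 + (-51 - 30*(-54))) = -3/(4 + (-51 + 1620)) = -3/(4 + 1569) = -3/1573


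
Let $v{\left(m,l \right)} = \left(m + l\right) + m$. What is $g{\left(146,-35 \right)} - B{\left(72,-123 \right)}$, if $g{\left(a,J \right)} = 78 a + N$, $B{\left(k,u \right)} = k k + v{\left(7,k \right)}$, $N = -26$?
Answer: $6092$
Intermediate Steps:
$v{\left(m,l \right)} = l + 2 m$ ($v{\left(m,l \right)} = \left(l + m\right) + m = l + 2 m$)
$B{\left(k,u \right)} = 14 + k + k^{2}$ ($B{\left(k,u \right)} = k k + \left(k + 2 \cdot 7\right) = k^{2} + \left(k + 14\right) = k^{2} + \left(14 + k\right) = 14 + k + k^{2}$)
$g{\left(a,J \right)} = -26 + 78 a$ ($g{\left(a,J \right)} = 78 a - 26 = -26 + 78 a$)
$g{\left(146,-35 \right)} - B{\left(72,-123 \right)} = \left(-26 + 78 \cdot 146\right) - \left(14 + 72 + 72^{2}\right) = \left(-26 + 11388\right) - \left(14 + 72 + 5184\right) = 11362 - 5270 = 6092$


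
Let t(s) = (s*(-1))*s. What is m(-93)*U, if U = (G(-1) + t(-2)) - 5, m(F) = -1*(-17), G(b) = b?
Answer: -170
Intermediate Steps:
t(s) = -s**2 (t(s) = (-s)*s = -s**2)
m(F) = 17
U = -10 (U = (-1 - 1*(-2)**2) - 5 = (-1 - 1*4) - 5 = (-1 - 4) - 5 = -5 - 5 = -10)
m(-93)*U = 17*(-10) = -170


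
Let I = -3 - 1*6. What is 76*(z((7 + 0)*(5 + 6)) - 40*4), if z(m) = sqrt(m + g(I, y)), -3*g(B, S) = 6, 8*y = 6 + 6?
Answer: -12160 + 380*sqrt(3) ≈ -11502.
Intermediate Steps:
I = -9 (I = -3 - 6 = -9)
y = 3/2 (y = (6 + 6)/8 = (1/8)*12 = 3/2 ≈ 1.5000)
g(B, S) = -2 (g(B, S) = -1/3*6 = -2)
z(m) = sqrt(-2 + m) (z(m) = sqrt(m - 2) = sqrt(-2 + m))
76*(z((7 + 0)*(5 + 6)) - 40*4) = 76*(sqrt(-2 + (7 + 0)*(5 + 6)) - 40*4) = 76*(sqrt(-2 + 7*11) - 160) = 76*(sqrt(-2 + 77) - 160) = 76*(sqrt(75) - 160) = 76*(5*sqrt(3) - 160) = 76*(-160 + 5*sqrt(3)) = -12160 + 380*sqrt(3)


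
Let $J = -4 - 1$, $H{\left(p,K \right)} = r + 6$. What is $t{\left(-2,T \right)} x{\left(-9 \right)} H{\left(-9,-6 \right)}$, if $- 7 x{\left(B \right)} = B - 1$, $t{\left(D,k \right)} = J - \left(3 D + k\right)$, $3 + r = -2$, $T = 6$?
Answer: $- \frac{50}{7} \approx -7.1429$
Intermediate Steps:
$r = -5$ ($r = -3 - 2 = -5$)
$H{\left(p,K \right)} = 1$ ($H{\left(p,K \right)} = -5 + 6 = 1$)
$J = -5$
$t{\left(D,k \right)} = -5 - k - 3 D$ ($t{\left(D,k \right)} = -5 - \left(3 D + k\right) = -5 - \left(k + 3 D\right) = -5 - k - 3 D$)
$x{\left(B \right)} = \frac{1}{7} - \frac{B}{7}$ ($x{\left(B \right)} = - \frac{B - 1}{7} = - \frac{-1 + B}{7} = \frac{1}{7} - \frac{B}{7}$)
$t{\left(-2,T \right)} x{\left(-9 \right)} H{\left(-9,-6 \right)} = \left(-5 - 6 - -6\right) \left(\frac{1}{7} - - \frac{9}{7}\right) 1 = \left(-5 - 6 + 6\right) \left(\frac{1}{7} + \frac{9}{7}\right) 1 = \left(-5\right) \frac{10}{7} \cdot 1 = \left(- \frac{50}{7}\right) 1 = - \frac{50}{7}$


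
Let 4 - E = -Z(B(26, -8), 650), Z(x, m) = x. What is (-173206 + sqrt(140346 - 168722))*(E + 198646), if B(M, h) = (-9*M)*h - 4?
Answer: -34730920708 + 401036*I*sqrt(7094) ≈ -3.4731e+10 + 3.3778e+7*I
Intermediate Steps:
B(M, h) = -4 - 9*M*h (B(M, h) = -9*M*h - 4 = -4 - 9*M*h)
E = 1872 (E = 4 - (-1)*(-4 - 9*26*(-8)) = 4 - (-1)*(-4 + 1872) = 4 - (-1)*1868 = 4 - 1*(-1868) = 4 + 1868 = 1872)
(-173206 + sqrt(140346 - 168722))*(E + 198646) = (-173206 + sqrt(140346 - 168722))*(1872 + 198646) = (-173206 + sqrt(-28376))*200518 = (-173206 + 2*I*sqrt(7094))*200518 = -34730920708 + 401036*I*sqrt(7094)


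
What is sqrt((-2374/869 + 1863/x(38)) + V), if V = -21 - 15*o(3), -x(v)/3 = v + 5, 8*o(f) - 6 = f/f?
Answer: I*sqrt(1146048804626)/149468 ≈ 7.1623*I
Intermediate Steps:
o(f) = 7/8 (o(f) = 3/4 + (f/f)/8 = 3/4 + (1/8)*1 = 3/4 + 1/8 = 7/8)
x(v) = -15 - 3*v (x(v) = -3*(v + 5) = -3*(5 + v) = -15 - 3*v)
V = -273/8 (V = -21 - 15*7/8 = -21 - 105/8 = -273/8 ≈ -34.125)
sqrt((-2374/869 + 1863/x(38)) + V) = sqrt((-2374/869 + 1863/(-15 - 3*38)) - 273/8) = sqrt((-2374*1/869 + 1863/(-15 - 114)) - 273/8) = sqrt((-2374/869 + 1863/(-129)) - 273/8) = sqrt((-2374/869 + 1863*(-1/129)) - 273/8) = sqrt((-2374/869 - 621/43) - 273/8) = sqrt(-641731/37367 - 273/8) = sqrt(-15335039/298936) = I*sqrt(1146048804626)/149468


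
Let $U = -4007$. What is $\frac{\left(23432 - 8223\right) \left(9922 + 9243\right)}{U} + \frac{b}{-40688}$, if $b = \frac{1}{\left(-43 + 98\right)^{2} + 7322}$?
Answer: $- \frac{122712915753670967}{1686941935152} \approx -72743.0$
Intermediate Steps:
$b = \frac{1}{10347}$ ($b = \frac{1}{55^{2} + 7322} = \frac{1}{3025 + 7322} = \frac{1}{10347} \approx 9.6646 \cdot 10^{-5}$)
$\frac{\left(23432 - 8223\right) \left(9922 + 9243\right)}{U} + \frac{b}{-40688} = \frac{\left(23432 - 8223\right) \left(9922 + 9243\right)}{-4007} + \frac{1}{10347 \left(-40688\right)} = \left(23432 - 8223\right) 19165 \left(- \frac{1}{4007}\right) + \frac{1}{10347} \left(- \frac{1}{40688}\right) = \left(23432 - 8223\right) 19165 \left(- \frac{1}{4007}\right) - \frac{1}{420998736} = 15209 \cdot 19165 \left(- \frac{1}{4007}\right) - \frac{1}{420998736} = 291480485 \left(- \frac{1}{4007}\right) - \frac{1}{420998736} = - \frac{291480485}{4007} - \frac{1}{420998736} = - \frac{122712915753670967}{1686941935152}$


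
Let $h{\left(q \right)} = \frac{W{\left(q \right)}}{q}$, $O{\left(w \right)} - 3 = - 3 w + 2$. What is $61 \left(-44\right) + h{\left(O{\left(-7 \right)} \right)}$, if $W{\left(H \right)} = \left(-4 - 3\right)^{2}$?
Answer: $- \frac{69735}{26} \approx -2682.1$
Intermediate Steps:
$W{\left(H \right)} = 49$ ($W{\left(H \right)} = \left(-7\right)^{2} = 49$)
$O{\left(w \right)} = 5 - 3 w$ ($O{\left(w \right)} = 3 - \left(-2 + 3 w\right) = 5 - 3 w$)
$h{\left(q \right)} = \frac{49}{q}$
$61 \left(-44\right) + h{\left(O{\left(-7 \right)} \right)} = 61 \left(-44\right) + \frac{49}{5 - -21} = -2684 + \frac{49}{5 + 21} = -2684 + \frac{49}{26} = - \frac{69735}{26}$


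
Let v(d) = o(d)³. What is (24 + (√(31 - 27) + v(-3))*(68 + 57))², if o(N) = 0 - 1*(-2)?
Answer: 1623076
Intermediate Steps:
o(N) = 2 (o(N) = 0 + 2 = 2)
v(d) = 8 (v(d) = 2³ = 8)
(24 + (√(31 - 27) + v(-3))*(68 + 57))² = (24 + (√(31 - 27) + 8)*(68 + 57))² = (24 + (√4 + 8)*125)² = (24 + (2 + 8)*125)² = (24 + 10*125)² = (24 + 1250)² = 1274² = 1623076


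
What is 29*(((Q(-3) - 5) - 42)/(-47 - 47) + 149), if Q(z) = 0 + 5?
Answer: 203696/47 ≈ 4334.0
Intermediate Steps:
Q(z) = 5
29*(((Q(-3) - 5) - 42)/(-47 - 47) + 149) = 29*(((5 - 5) - 42)/(-47 - 47) + 149) = 29*((0 - 42)/(-94) + 149) = 29*(-42*(-1/94) + 149) = 29*(21/47 + 149) = 29*(7024/47) = 203696/47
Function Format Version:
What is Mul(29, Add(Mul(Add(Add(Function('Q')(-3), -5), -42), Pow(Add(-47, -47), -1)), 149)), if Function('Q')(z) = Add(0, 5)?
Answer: Rational(203696, 47) ≈ 4334.0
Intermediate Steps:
Function('Q')(z) = 5
Mul(29, Add(Mul(Add(Add(Function('Q')(-3), -5), -42), Pow(Add(-47, -47), -1)), 149)) = Mul(29, Add(Mul(Add(Add(5, -5), -42), Pow(Add(-47, -47), -1)), 149)) = Mul(29, Add(Mul(Add(0, -42), Pow(-94, -1)), 149)) = Mul(29, Add(Mul(-42, Rational(-1, 94)), 149)) = Mul(29, Add(Rational(21, 47), 149)) = Mul(29, Rational(7024, 47)) = Rational(203696, 47)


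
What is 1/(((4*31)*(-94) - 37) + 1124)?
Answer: -1/10569 ≈ -9.4616e-5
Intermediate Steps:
1/(((4*31)*(-94) - 37) + 1124) = 1/((124*(-94) - 37) + 1124) = 1/((-11656 - 37) + 1124) = 1/(-11693 + 1124) = 1/(-10569) = -1/10569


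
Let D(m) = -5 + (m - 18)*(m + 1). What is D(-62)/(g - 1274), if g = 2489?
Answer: 325/81 ≈ 4.0123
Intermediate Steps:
D(m) = -5 + (1 + m)*(-18 + m) (D(m) = -5 + (-18 + m)*(1 + m) = -5 + (1 + m)*(-18 + m))
D(-62)/(g - 1274) = (-23 + (-62)**2 - 17*(-62))/(2489 - 1274) = (-23 + 3844 + 1054)/1215 = 4875*(1/1215) = 325/81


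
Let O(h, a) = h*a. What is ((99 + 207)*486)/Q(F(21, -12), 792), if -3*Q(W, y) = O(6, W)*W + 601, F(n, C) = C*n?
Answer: -446148/381625 ≈ -1.1691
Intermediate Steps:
O(h, a) = a*h
Q(W, y) = -601/3 - 2*W² (Q(W, y) = -((W*6)*W + 601)/3 = -((6*W)*W + 601)/3 = -(6*W² + 601)/3 = -(601 + 6*W²)/3 = -601/3 - 2*W²)
((99 + 207)*486)/Q(F(21, -12), 792) = ((99 + 207)*486)/(-601/3 - 2*(-12*21)²) = (306*486)/(-601/3 - 2*(-252)²) = 148716/(-601/3 - 2*63504) = 148716/(-601/3 - 127008) = 148716/(-381625/3) = 148716*(-3/381625) = -446148/381625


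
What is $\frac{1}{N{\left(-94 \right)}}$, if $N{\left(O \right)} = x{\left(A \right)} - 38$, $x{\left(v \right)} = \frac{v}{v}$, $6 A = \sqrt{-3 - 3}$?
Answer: $- \frac{1}{37} \approx -0.027027$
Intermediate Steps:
$A = \frac{i \sqrt{6}}{6}$ ($A = \frac{\sqrt{-3 - 3}}{6} = \frac{\sqrt{-6}}{6} = \frac{i \sqrt{6}}{6} \approx 0.40825 i$)
$x{\left(v \right)} = 1$
$N{\left(O \right)} = -37$ ($N{\left(O \right)} = 1 - 38 = -37$)
$\frac{1}{N{\left(-94 \right)}} = \frac{1}{-37} = - \frac{1}{37}$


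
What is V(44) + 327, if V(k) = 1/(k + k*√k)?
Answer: 618683/1892 + √11/946 ≈ 327.00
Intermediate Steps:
V(k) = 1/(k + k^(3/2))
V(44) + 327 = 1/(44 + 44^(3/2)) + 327 = 1/(44 + 88*√11) + 327 = 327 + 1/(44 + 88*√11)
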